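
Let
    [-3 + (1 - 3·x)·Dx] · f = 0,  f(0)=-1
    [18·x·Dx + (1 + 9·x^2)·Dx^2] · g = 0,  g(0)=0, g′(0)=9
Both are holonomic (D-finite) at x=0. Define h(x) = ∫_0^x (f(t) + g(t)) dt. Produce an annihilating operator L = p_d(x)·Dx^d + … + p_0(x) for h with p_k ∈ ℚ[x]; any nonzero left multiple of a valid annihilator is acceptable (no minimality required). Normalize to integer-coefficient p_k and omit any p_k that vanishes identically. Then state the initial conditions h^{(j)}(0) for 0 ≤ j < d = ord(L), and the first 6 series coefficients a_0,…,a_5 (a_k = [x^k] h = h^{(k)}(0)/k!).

f: a_k = -1, -3, -9, -27, -81, -243, …
g: a_k = 0, 9, 0, -27, 0, 729/5, …
h₀=f+g: left-lcm gives L₀, ord ≤ 3.
Integrate: L := L₀·Dx.
L = (-18 + 216·x + 486·x^2)·Dx^2 + (12 - 18·x + 108·x^2 + 486·x^3)·Dx^3 + (-1 + 81·x^4)·Dx^4  (order 4).
h: a_k = 0, -1, 3, -3, -27/2, -81/5, …
ICs: h(0) = 0, h′(0) = -1, h′′(0) = 6, h′′′(0) = -18.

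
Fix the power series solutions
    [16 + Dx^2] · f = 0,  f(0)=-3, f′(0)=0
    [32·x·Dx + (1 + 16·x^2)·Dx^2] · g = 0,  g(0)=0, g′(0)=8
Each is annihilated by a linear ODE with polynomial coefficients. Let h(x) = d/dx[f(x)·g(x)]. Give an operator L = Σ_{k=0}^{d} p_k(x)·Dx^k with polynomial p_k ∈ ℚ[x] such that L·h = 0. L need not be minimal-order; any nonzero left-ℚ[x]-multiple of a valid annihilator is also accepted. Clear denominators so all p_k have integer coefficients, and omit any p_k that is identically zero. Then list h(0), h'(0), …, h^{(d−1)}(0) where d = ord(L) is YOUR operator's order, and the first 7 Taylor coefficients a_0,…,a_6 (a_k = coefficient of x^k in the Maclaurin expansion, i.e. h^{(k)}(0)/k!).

L = (14080 + 602112·x^2 + 15106048·x^4 + 50331648·x^6 + 100663296·x^8 + 268435456·x^10 + 2147483648·x^12) + (8704·x + 581632·x^3 + 9175040·x^5 + 41943040·x^7 + 167772160·x^9 + 536870912·x^11)·Dx + (960 + 43520·x^2 + 1093632·x^4 + 4849664·x^6 + 16777216·x^8 + 67108864·x^10 + 268435456·x^12)·Dx^2 + (544·x + 36352·x^3 + 573440·x^5 + 2621440·x^7 + 10485760·x^9 + 33554432·x^11)·Dx^3 + (5 + 368·x^2 + 9344·x^4 + 106496·x^6 + 655360·x^8 + 3145728·x^10 + 8388608·x^12)·Dx^4  (order 4).
h: a_k = -24, 0, 960, 0, -12544, 0, 2664448/15, …
ICs: h(0) = -24, h′(0) = 0, h′′(0) = 1920, h′′′(0) = 0.

f: a_k = -3, 0, 24, 0, -32, 0, 256/15, …
g: a_k = 0, 8, 0, -128/3, 0, 2048/5, 0, …
Sym-product of L_f,L_g gives L₀ (≤ ord 4).
h=h₀': d/dx-closure on L₀ ⇒ L.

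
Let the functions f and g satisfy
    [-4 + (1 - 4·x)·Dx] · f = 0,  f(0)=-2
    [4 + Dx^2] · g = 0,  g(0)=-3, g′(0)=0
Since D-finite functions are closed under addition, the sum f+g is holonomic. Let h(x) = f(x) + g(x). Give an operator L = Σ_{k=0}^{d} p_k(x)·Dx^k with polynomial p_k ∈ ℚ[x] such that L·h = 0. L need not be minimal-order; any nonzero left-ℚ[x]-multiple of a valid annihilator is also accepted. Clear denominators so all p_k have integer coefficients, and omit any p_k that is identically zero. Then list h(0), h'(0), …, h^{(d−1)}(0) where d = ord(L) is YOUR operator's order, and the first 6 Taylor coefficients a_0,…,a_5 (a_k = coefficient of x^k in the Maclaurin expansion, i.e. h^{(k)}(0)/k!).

f: a_k = -2, -8, -32, -128, -512, -2048, …
g: a_k = -3, 0, 6, 0, -2, 0, …
f+g: L₀ = lclm(L_f,L_g), ord ≤ 1+2.
L = (400 - 128·x + 256·x^2) + (-36 + 176·x - 192·x^2 + 256·x^3)·Dx + (100 - 32·x + 64·x^2)·Dx^2 + (-9 + 44·x - 48·x^2 + 64·x^3)·Dx^3  (order 3).
h: a_k = -5, -8, -26, -128, -514, -2048, …
ICs: h(0) = -5, h′(0) = -8, h′′(0) = -52.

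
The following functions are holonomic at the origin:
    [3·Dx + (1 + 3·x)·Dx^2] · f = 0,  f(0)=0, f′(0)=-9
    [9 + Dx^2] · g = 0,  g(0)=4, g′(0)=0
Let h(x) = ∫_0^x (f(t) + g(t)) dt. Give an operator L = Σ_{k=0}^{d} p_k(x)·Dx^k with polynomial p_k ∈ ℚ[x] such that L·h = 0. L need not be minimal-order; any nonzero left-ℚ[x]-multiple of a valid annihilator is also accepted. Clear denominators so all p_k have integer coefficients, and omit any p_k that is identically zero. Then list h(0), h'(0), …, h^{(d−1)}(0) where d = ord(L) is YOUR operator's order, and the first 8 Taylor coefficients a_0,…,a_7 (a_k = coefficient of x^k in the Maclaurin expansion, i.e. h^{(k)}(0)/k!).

L = (63 + 54·x + 81·x^2)·Dx^2 + (9 + 45·x + 81·x^2 + 81·x^3)·Dx^3 + (7 + 6·x + 9·x^2)·Dx^4 + (1 + 5·x + 9·x^2 + 9·x^3)·Dx^5  (order 5).
h: a_k = 0, 4, -9/2, -3/2, -27/4, 297/20, -243/10, 7209/140, …
ICs: h(0) = 0, h′(0) = 4, h′′(0) = -9, h′′′(0) = -9, h′′′′(0) = -162.

f: a_k = 0, -9, 27/2, -27, 243/4, -729/5, 729/2, -6561/7, …
g: a_k = 4, 0, -18, 0, 27/2, 0, -81/20, 0, …
L₀ := lclm(L_f,L_g); ord L₀ ≤ 2+2.
∫: right-multiply L₀ by Dx.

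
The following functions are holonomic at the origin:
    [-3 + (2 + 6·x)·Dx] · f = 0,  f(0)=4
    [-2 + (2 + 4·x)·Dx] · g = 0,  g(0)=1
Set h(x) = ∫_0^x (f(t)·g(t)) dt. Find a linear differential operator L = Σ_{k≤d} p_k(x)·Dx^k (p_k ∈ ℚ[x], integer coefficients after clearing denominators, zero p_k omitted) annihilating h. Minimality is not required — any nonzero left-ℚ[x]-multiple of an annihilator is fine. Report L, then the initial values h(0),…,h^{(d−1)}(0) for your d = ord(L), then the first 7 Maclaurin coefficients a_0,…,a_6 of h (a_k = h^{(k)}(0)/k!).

f: a_k = 4, 6, -9/2, 27/4, -405/32, 1701/64, -15309/256, …
g: a_k = 1, 1, -1/2, 1/2, -5/8, 7/8, -21/16, …
f·g: L₀ = L_f ⊗_s L_g, ord ≤ 1·1.
Integrate: L := L₀·Dx.
L = (-5 - 12·x)·Dx + (2 + 10·x + 12·x^2)·Dx^2  (order 2).
h: a_k = 0, 4, 5, -1/6, 5/16, -101/160, 515/384, …
ICs: h(0) = 0, h′(0) = 4.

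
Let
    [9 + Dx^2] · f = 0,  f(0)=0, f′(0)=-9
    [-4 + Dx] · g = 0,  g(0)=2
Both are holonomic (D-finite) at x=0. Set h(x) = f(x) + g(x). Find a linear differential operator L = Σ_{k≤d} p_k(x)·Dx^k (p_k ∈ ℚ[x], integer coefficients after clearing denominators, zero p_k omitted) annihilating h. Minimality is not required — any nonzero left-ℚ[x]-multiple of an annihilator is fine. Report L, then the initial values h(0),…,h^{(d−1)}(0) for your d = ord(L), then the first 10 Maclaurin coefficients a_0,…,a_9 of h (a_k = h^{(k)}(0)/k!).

f: a_k = 0, -9, 0, 27/2, 0, -243/40, 0, 729/560, 0, -729/4480, …
g: a_k = 2, 8, 16, 64/3, 64/3, 256/15, 512/45, 2048/315, 1024/315, 4096/2835, …
Weyl lclm of L_f,L_g ⇒ L₀ (ord ≤ 3).
L = -36 + 9·Dx - 4·Dx^2 + Dx^3  (order 3).
h: a_k = 2, -1, 16, 209/6, 64/3, 1319/120, 512/45, 39329/5040, 1024/315, 465239/362880, …
ICs: h(0) = 2, h′(0) = -1, h′′(0) = 32.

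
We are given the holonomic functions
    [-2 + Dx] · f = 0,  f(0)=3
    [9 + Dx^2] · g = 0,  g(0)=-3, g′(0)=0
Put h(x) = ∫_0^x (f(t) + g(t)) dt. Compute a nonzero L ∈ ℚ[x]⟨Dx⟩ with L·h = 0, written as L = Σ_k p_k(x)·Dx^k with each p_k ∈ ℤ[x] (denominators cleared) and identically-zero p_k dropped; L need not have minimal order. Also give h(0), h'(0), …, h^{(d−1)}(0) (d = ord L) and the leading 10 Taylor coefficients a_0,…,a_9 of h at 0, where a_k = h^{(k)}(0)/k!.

f: a_k = 3, 6, 6, 4, 2, 4/5, 4/15, 8/105, 2/105, 4/945, …
g: a_k = -3, 0, 27/2, 0, -81/8, 0, 243/80, 0, -2187/4480, 0, …
f+g: L₀ = lclm(L_f,L_g), ord ≤ 1+2.
Integrate: L := L₀·Dx.
L = -18·Dx + 9·Dx^2 - 2·Dx^3 + Dx^4  (order 4).
h: a_k = 0, 0, 3, 13/2, 1, -13/8, 2/15, 793/1680, 1/105, -1261/24192, …
ICs: h(0) = 0, h′(0) = 0, h′′(0) = 6, h′′′(0) = 39.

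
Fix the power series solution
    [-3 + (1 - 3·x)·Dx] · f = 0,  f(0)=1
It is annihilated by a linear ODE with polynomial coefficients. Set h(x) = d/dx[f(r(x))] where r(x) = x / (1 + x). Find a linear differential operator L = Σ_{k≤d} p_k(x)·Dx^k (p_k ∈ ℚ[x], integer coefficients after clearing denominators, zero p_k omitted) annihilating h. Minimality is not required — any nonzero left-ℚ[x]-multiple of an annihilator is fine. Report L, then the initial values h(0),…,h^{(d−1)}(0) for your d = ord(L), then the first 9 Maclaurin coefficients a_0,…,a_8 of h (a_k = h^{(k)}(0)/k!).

f: a_k = 1, 3, 9, 27, 81, 243, 729, 2187, 6561, …
L₀ from L_f via x↦r, Dx↦r'^{-1}Dx.
Differentiate: ansatz ord ≤ ord L₀ ⇒ L.
L = 4 + (-1 + 2·x)·Dx  (order 1).
h: a_k = 3, 12, 36, 96, 240, 576, 1344, 3072, 6912, …
ICs: h(0) = 3.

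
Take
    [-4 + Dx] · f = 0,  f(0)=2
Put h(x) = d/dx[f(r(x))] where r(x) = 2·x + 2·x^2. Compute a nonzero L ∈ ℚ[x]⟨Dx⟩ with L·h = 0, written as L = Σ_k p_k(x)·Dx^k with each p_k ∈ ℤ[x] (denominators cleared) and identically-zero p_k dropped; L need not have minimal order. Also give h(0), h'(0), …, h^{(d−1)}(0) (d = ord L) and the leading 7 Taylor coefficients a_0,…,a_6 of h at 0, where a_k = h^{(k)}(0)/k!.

f: a_k = 2, 8, 16, 64/3, 64/3, 256/15, 512/45, …
Change of var in L_f (x↦r) gives L₀.
Derive L from L₀ (diff closure).
L = (10 + 32·x + 32·x^2) + (-1 - 2·x)·Dx  (order 1).
h: a_k = 16, 160, 896, 11008/3, 36352/3, 510976/15, 757760/9, …
ICs: h(0) = 16.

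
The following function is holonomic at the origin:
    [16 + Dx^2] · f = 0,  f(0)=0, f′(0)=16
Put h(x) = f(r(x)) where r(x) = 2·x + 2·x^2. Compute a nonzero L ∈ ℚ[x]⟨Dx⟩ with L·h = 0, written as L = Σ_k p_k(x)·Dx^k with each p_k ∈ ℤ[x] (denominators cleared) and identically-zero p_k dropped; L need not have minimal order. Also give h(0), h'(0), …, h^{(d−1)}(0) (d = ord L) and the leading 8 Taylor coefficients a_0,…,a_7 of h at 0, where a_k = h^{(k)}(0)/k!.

L = (64 + 384·x + 768·x^2 + 512·x^3) - 2·Dx + (1 + 2·x)·Dx^2  (order 2).
h: a_k = 0, 32, 32, -1024/3, -1024, 1024/15, 5120, 2916352/315, …
ICs: h(0) = 0, h′(0) = 32.

f: a_k = 0, 16, 0, -128/3, 0, 512/15, 0, -4096/315, …
h₀=f(r): pull back L_f along r ⇒ L₀.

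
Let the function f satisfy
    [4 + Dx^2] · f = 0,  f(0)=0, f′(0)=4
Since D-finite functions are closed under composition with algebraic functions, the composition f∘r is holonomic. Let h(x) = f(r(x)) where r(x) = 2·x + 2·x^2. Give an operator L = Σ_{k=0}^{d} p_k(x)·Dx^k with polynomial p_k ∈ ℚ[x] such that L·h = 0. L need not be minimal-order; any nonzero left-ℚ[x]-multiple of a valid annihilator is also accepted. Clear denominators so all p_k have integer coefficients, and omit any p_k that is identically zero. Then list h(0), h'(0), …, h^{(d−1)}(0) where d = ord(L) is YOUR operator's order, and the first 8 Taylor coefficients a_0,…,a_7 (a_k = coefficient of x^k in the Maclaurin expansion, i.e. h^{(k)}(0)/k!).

f: a_k = 0, 4, 0, -8/3, 0, 8/15, 0, -16/315, …
f∘r: x↦r, Dx↦Dx/r' in L_f ⇒ L₀.
L = (16 + 96·x + 192·x^2 + 128·x^3) - 2·Dx + (1 + 2·x)·Dx^2  (order 2).
h: a_k = 0, 8, 8, -64/3, -64, -704/15, 64, 51712/315, …
ICs: h(0) = 0, h′(0) = 8.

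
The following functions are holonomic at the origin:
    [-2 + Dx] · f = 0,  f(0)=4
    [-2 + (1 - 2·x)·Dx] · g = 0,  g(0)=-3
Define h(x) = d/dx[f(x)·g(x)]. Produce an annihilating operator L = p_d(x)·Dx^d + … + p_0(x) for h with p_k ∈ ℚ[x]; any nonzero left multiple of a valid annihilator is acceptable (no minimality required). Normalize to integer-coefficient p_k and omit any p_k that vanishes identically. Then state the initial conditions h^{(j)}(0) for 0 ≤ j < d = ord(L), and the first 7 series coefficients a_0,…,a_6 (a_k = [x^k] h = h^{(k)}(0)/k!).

f: a_k = 4, 8, 8, 16/3, 8/3, 16/15, 16/45, …
g: a_k = -3, -6, -12, -24, -48, -96, -192, …
Sym-product of L_f,L_g gives L₀ (≤ ord 1).
h=h₀': d/dx-closure on L₀ ⇒ L.
L = (5 - 8·x + 4·x^2) + (-1 + 3·x - 2·x^2)·Dx  (order 1).
h: a_k = -48, -240, -768, -2080, -5216, -62624/5, -87680/3, …
ICs: h(0) = -48.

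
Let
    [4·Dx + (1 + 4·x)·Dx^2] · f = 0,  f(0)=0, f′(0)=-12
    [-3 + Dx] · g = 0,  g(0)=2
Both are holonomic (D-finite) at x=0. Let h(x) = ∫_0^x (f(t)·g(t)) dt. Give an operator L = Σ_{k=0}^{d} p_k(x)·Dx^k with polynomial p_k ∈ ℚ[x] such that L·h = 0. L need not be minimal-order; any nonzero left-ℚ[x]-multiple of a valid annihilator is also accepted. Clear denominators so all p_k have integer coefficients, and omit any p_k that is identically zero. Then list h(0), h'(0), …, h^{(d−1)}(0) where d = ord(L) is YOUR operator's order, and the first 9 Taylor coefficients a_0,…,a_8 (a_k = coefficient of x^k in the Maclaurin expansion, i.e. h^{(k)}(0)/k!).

L = (-3 + 36·x)·Dx + (-2 - 24·x)·Dx^2 + (1 + 4·x)·Dx^3  (order 3).
h: a_k = 0, 0, -12, -8, -23, 108/5, -863/10, 1675/7, -414129/560, …
ICs: h(0) = 0, h′(0) = 0, h′′(0) = -24.

f: a_k = 0, -12, 24, -64, 192, -3072/5, 2048, -49152/7, 24576, …
g: a_k = 2, 6, 9, 9, 27/4, 81/20, 81/40, 243/280, 729/2240, …
h₀=f·g: eliminate ⇒ L₀, order ≤ 2·1.
h=∫₀ˣh₀: take L = L₀·Dx.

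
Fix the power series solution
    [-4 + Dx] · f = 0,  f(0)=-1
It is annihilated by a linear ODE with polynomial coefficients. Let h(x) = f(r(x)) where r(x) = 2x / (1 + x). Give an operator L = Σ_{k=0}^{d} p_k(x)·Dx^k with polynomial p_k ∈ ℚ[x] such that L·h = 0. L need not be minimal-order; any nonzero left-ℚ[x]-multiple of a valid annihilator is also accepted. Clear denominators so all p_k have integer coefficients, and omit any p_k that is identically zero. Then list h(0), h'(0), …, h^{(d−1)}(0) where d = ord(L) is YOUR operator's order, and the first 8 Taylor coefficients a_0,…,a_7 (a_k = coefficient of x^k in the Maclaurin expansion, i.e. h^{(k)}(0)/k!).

f: a_k = -1, -4, -8, -32/3, -32/3, -128/15, -256/45, -1024/315, …
L₀ from L_f via x↦r, Dx↦r'^{-1}Dx.
L = -8 + (1 + 2·x + x^2)·Dx  (order 1).
h: a_k = -1, -8, -24, -88/3, -8/3, 88/5, -184/45, -3224/315, …
ICs: h(0) = -1.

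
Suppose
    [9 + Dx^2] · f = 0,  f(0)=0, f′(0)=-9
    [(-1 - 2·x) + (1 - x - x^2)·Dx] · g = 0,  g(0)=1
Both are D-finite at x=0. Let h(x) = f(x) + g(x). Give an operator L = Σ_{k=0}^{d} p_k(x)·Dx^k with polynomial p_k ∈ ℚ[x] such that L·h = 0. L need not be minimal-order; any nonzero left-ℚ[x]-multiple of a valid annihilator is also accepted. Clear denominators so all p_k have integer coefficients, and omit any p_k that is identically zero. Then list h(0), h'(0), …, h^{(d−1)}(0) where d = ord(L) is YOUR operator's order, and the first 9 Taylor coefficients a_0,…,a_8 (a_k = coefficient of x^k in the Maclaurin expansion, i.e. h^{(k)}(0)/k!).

f: a_k = 0, -9, 0, 27/2, 0, -243/40, 0, 729/560, 0, …
g: a_k = 1, 1, 2, 3, 5, 8, 13, 21, 34, …
f+g: L₀ = lclm(L_f,L_g), ord ≤ 2+1.
L = (-243 - 432·x + 81·x^2 - 216·x^3 - 405·x^4 - 162·x^5) + (117 - 225·x - 36·x^2 + 297·x^3 - 54·x^4 - 243·x^5 - 81·x^6)·Dx + (-27 - 48·x + 9·x^2 - 24·x^3 - 45·x^4 - 18·x^5)·Dx^2 + (13 - 25·x - 4·x^2 + 33·x^3 - 6·x^4 - 27·x^5 - 9·x^6)·Dx^3  (order 3).
h: a_k = 1, -8, 2, 33/2, 5, 77/40, 13, 12489/560, 34, …
ICs: h(0) = 1, h′(0) = -8, h′′(0) = 4.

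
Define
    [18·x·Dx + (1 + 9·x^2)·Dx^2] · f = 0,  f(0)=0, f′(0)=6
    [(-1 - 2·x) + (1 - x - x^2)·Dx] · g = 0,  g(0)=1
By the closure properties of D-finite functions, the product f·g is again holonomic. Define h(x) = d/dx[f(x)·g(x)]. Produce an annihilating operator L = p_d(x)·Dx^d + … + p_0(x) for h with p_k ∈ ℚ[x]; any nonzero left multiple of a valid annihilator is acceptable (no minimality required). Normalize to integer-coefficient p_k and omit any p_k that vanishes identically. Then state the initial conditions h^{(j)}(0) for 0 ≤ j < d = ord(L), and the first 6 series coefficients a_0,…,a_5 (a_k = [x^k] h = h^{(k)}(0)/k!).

L = (-30 + 1134·x^2 + 1944·x^3 + 2916·x^4) + (12 + 42·x - 108·x^2 + 198·x^3 + 1944·x^4 + 1944·x^5)·Dx + (-1 - 8·x - 26·x^2 - 36·x^3 - 126·x^4 + 324·x^5 + 243·x^6)·Dx^2  (order 2).
h: a_k = 6, 12, -18, 0, 456, 2736/5, …
ICs: h(0) = 6, h′(0) = 12.

f: a_k = 0, 6, 0, -18, 0, 486/5, …
g: a_k = 1, 1, 2, 3, 5, 8, …
f·g: L₀ = L_f ⊗_s L_g, ord ≤ 2·1.
h=h₀': d/dx-closure on L₀ ⇒ L.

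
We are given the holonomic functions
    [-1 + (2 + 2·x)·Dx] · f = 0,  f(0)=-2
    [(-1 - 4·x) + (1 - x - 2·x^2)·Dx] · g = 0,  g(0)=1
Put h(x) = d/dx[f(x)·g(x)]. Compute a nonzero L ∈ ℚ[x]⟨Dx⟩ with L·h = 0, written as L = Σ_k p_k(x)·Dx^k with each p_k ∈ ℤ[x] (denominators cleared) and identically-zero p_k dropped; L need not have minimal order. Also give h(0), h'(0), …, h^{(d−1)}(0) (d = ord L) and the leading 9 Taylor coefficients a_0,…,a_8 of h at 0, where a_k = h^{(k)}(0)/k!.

f: a_k = -2, -1, 1/4, -1/8, 5/64, -7/128, 21/512, -33/1024, 429/16384, …
g: a_k = 1, 1, 3, 5, 11, 21, 43, 85, 171, …
f·g: L₀ = L_f ⊗_s L_g, ord ≤ 1·1.
Differentiate: ansatz ord ≤ ord L₀ ⇒ L.
L = (9 + 20·x + 20·x^2) + (-2 - 2·x + 8·x^2 + 8·x^3)·Dx  (order 1).
h: a_k = -3, -27/2, -309/8, -1683/16, -33345/128, -160749/256, -1497321/1024, -6851331/2048, -246538521/32768, …
ICs: h(0) = -3.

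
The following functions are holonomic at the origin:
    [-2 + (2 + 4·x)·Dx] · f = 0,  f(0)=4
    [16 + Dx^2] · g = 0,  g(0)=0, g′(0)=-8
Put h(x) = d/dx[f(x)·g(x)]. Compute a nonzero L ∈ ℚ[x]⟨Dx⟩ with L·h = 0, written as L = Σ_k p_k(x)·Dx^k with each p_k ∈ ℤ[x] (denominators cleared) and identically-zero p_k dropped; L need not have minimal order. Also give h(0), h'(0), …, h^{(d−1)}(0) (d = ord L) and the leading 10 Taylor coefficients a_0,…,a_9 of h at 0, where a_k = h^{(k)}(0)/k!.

L = (413 + 2688·x + 6784·x^2 + 8192·x^3 + 4096·x^4) + (-26 - 180·x - 384·x^2 - 256·x^3)·Dx + (19 + 140·x + 396·x^2 + 512·x^3 + 256·x^4)·Dx^2  (order 2).
h: a_k = -32, -64, 304, 832/3, -1364/3, -1608/5, 15374/45, 272/63, 216983/1260, -626641/1134, …
ICs: h(0) = -32, h′(0) = -64.

f: a_k = 4, 4, -2, 2, -5/2, 7/2, -21/4, 33/4, -429/32, 715/32, …
g: a_k = 0, -8, 0, 64/3, 0, -256/15, 0, 2048/315, 0, -4096/2835, …
Sym-product of L_f,L_g gives L₀ (≤ ord 2).
h=h₀': d/dx-closure on L₀ ⇒ L.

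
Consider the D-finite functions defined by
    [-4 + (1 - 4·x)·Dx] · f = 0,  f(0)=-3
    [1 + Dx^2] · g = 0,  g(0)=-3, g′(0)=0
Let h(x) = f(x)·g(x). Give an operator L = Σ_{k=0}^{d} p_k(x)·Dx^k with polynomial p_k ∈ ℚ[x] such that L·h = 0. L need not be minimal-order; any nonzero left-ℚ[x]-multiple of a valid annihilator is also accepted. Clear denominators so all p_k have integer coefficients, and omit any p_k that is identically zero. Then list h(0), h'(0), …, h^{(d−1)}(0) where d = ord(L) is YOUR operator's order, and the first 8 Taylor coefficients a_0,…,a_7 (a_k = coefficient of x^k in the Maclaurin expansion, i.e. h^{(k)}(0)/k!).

f: a_k = -3, -12, -48, -192, -768, -3072, -12288, -49152, …
g: a_k = -3, 0, 3/2, 0, -1/8, 0, 1/240, 0, …
L₀ := L_f ⊗_s L_g (sym. prod.), ord ≤ 2.
L = (-1 + 4·x) + 8·Dx + (-1 + 4·x)·Dx^2  (order 2).
h: a_k = 9, 36, 279/2, 558, 17859/8, 17859/2, 2857439/80, 2857439/20, …
ICs: h(0) = 9, h′(0) = 36.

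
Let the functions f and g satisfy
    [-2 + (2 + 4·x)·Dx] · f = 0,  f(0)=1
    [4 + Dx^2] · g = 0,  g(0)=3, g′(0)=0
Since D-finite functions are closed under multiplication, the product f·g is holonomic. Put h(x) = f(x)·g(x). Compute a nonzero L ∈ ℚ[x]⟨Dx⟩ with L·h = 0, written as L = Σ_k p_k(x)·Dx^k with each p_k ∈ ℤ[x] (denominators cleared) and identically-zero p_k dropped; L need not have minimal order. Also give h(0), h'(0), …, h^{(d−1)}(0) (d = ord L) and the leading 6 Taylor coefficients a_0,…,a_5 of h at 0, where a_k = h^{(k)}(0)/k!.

f: a_k = 1, 1, -1/2, 1/2, -5/8, 7/8, …
g: a_k = 3, 0, -6, 0, 2, 0, …
Sym-product of L_f,L_g gives L₀ (≤ ord 2).
L = (7 + 16·x + 16·x^2) + (-2 - 4·x)·Dx + (1 + 4·x + 4·x^2)·Dx^2  (order 2).
h: a_k = 3, 3, -15/2, -9/2, 25/8, 13/8, …
ICs: h(0) = 3, h′(0) = 3.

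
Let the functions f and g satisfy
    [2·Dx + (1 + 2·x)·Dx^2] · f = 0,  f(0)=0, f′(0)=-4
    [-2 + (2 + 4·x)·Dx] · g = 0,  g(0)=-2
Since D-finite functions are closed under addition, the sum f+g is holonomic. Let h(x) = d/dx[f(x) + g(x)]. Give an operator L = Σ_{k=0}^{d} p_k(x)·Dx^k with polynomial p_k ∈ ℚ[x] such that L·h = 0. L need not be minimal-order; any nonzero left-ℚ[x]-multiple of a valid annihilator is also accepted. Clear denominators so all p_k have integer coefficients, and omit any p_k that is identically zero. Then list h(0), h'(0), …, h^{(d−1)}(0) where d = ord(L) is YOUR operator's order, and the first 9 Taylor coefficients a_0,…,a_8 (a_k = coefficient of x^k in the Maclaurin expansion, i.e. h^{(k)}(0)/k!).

L = 2 + (5 + 10·x)·Dx + (1 + 4·x + 4·x^2)·Dx^2  (order 2).
h: a_k = -6, 10, -19, 37, -291/4, 575/4, -2279/8, 4525/8, -71971/64, …
ICs: h(0) = -6, h′(0) = 10.

f: a_k = 0, -4, 4, -16/3, 8, -64/5, 64/3, -256/7, 64, …
g: a_k = -2, -2, 1, -1, 5/4, -7/4, 21/8, -33/8, 429/64, …
L₀ := lclm(L_f,L_g); ord L₀ ≤ 2+1.
Differentiate: ansatz ord ≤ ord L₀ ⇒ L.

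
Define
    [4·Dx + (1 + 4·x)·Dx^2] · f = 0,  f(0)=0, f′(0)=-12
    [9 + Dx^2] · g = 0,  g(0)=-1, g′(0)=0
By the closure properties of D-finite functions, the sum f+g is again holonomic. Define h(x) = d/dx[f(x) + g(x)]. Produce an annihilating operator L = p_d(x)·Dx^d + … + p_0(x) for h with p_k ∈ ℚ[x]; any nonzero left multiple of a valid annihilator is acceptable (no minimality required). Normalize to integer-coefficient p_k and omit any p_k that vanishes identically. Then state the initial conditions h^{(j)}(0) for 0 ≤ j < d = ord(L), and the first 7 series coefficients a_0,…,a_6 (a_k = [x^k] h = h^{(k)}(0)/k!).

f: a_k = 0, -12, 24, -64, 192, -3072/5, 2048, …
g: a_k = -1, 0, 9/2, 0, -27/8, 0, 81/80, …
L₀ := lclm(L_f,L_g); ord L₀ ≤ 2+2.
Differentiate: ansatz ord ≤ ord L₀ ⇒ L.
L = (3780 + 2592·x + 5184·x^2) + (369 + 2124·x + 3888·x^2 + 5184·x^3)·Dx + (420 + 288·x + 576·x^2)·Dx^2 + (41 + 236·x + 432·x^2 + 576·x^3)·Dx^3  (order 3).
h: a_k = -12, 57, -192, 1509/2, -3072, 491763/40, -49152, …
ICs: h(0) = -12, h′(0) = 57, h′′(0) = -384.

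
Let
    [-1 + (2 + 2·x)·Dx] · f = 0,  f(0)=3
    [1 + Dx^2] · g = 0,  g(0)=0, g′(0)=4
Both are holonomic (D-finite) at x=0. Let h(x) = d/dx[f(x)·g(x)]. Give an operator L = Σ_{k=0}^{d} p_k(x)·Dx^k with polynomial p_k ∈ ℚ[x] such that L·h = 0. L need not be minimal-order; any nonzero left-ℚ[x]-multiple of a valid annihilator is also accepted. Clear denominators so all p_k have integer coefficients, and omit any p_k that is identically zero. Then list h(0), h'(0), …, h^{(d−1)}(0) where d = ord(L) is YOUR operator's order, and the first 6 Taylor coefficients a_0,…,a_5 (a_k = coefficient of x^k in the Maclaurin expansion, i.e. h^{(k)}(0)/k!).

f: a_k = 3, 3/2, -3/8, 3/16, -15/128, 21/256, …
g: a_k = 0, 4, 0, -2/3, 0, 1/30, …
h₀=f·g: eliminate ⇒ L₀, order ≤ 1·2.
Differentiate: ansatz ord ≤ ord L₀ ⇒ L.
L = (53 + 144·x + 136·x^2 + 64·x^3 + 16·x^4) + (-4 - 36·x - 48·x^2 - 16·x^3)·Dx + (28 + 88·x + 108·x^2 + 64·x^3 + 16·x^4)·Dx^2  (order 2).
h: a_k = 12, 12, -21/2, -1, -19/32, 243/160, …
ICs: h(0) = 12, h′(0) = 12.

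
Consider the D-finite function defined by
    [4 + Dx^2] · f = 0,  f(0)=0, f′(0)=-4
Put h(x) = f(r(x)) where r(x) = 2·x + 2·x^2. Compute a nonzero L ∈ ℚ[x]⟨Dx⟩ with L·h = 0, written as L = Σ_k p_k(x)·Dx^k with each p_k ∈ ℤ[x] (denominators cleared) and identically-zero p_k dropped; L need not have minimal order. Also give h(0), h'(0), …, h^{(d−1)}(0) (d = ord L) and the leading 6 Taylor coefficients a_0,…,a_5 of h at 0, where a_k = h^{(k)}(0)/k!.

f: a_k = 0, -4, 0, 8/3, 0, -8/15, …
Substitute x→r, Dx→(1/r')Dx; clear ⇒ L₀.
L = (16 + 96·x + 192·x^2 + 128·x^3) - 2·Dx + (1 + 2·x)·Dx^2  (order 2).
h: a_k = 0, -8, -8, 64/3, 64, 704/15, …
ICs: h(0) = 0, h′(0) = -8.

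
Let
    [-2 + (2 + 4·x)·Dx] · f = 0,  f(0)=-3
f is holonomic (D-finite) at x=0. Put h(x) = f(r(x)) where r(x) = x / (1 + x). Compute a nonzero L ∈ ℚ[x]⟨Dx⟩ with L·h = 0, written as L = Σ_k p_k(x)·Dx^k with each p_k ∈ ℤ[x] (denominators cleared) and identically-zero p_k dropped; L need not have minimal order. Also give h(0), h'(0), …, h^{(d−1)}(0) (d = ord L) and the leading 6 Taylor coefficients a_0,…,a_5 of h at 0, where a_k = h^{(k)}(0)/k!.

L = -1 + (1 + 4·x + 3·x^2)·Dx  (order 1).
h: a_k = -3, -3, 9/2, -15/2, 111/8, -225/8, …
ICs: h(0) = -3.

f: a_k = -3, -3, 3/2, -3/2, 15/8, -21/8, …
Change of var in L_f (x↦r) gives L₀.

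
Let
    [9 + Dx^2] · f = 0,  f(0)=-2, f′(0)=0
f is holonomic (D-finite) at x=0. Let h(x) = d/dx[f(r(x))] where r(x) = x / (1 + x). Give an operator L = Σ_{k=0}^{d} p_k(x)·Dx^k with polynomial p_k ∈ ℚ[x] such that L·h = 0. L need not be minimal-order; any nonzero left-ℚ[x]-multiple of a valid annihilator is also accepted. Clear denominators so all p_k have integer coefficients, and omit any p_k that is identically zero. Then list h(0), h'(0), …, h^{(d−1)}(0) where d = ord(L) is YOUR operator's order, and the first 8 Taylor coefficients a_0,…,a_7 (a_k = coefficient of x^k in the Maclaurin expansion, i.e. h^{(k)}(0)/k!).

L = (15 + 12·x + 6·x^2) + (6 + 18·x + 18·x^2 + 6·x^3)·Dx + (1 + 4·x + 6·x^2 + 4·x^3 + x^4)·Dx^2  (order 2).
h: a_k = 0, 18, -54, 81, -45, -2457/20, 9639/20, -293553/280, …
ICs: h(0) = 0, h′(0) = 18.

f: a_k = -2, 0, 9, 0, -27/4, 0, 81/40, 0, …
L₀ from L_f via x↦r, Dx↦r'^{-1}Dx.
h₀' ⇒ L via d/dx closure of L₀.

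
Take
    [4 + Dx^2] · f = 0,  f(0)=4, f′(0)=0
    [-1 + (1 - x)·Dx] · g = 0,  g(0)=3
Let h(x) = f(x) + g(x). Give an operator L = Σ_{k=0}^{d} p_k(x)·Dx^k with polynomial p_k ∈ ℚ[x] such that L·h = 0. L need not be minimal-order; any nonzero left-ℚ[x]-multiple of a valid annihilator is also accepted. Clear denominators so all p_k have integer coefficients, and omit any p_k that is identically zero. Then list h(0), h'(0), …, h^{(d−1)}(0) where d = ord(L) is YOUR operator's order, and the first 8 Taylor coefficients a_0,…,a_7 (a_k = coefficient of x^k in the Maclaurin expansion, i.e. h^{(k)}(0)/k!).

L = (-20 + 16·x - 8·x^2) + (12 - 28·x + 24·x^2 - 8·x^3)·Dx + (-5 + 4·x - 2·x^2)·Dx^2 + (3 - 7·x + 6·x^2 - 2·x^3)·Dx^3  (order 3).
h: a_k = 7, 3, -5, 3, 17/3, 3, 119/45, 3, …
ICs: h(0) = 7, h′(0) = 3, h′′(0) = -10.

f: a_k = 4, 0, -8, 0, 8/3, 0, -16/45, 0, …
g: a_k = 3, 3, 3, 3, 3, 3, 3, 3, …
L₀ := lclm(L_f,L_g); ord L₀ ≤ 2+1.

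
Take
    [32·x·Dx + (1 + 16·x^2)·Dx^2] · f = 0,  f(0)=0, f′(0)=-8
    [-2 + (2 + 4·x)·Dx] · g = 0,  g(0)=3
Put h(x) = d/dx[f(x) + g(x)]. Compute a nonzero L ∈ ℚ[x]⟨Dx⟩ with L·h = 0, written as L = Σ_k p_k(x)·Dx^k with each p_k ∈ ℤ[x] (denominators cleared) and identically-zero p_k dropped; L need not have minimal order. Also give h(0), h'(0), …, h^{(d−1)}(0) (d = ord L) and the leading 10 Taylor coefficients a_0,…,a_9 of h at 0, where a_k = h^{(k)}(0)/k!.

L = (-32 - 160·x + 1536·x^2 + 1536·x^3) + (-35 - 128·x + 1312·x^2 + 6144·x^3 + 5376·x^4)·Dx + (-1 + 30·x + 96·x^2 + 576·x^3 + 1792·x^4 + 1536·x^5)·Dx^2  (order 2).
h: a_k = -5, -3, 265/2, -15/2, -16279/8, -189/8, 524981/16, -1287/16, -67089559/128, -36465/128, …
ICs: h(0) = -5, h′(0) = -3.

f: a_k = 0, -8, 0, 128/3, 0, -2048/5, 0, 32768/7, 0, -524288/9, …
g: a_k = 3, 3, -3/2, 3/2, -15/8, 21/8, -63/16, 99/16, -1287/128, 2145/128, …
h₀=f+g: left-lcm gives L₀, ord ≤ 3.
h=h₀': d/dx-closure on L₀ ⇒ L.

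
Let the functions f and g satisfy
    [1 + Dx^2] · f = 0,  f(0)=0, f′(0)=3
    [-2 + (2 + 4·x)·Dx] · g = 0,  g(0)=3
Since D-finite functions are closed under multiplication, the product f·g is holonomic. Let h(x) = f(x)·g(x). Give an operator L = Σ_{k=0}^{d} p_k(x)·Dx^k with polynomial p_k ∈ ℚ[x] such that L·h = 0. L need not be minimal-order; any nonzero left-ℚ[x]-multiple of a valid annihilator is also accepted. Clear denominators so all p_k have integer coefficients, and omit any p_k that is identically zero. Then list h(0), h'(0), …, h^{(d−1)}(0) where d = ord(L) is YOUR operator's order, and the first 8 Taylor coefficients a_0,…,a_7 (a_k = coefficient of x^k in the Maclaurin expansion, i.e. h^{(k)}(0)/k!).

f: a_k = 0, 3, 0, -1/2, 0, 1/40, 0, -1/1680, …
g: a_k = 3, 3, -3/2, 3/2, -15/8, 21/8, -63/16, 99/16, …
Sym-product of L_f,L_g gives L₀ (≤ ord 2).
L = (4 + 4·x + 4·x^2) + (-2 - 4·x)·Dx + (1 + 4·x + 4·x^2)·Dx^2  (order 2).
h: a_k = 0, 9, 9, -6, 3, -24/5, 36/5, -382/35, …
ICs: h(0) = 0, h′(0) = 9.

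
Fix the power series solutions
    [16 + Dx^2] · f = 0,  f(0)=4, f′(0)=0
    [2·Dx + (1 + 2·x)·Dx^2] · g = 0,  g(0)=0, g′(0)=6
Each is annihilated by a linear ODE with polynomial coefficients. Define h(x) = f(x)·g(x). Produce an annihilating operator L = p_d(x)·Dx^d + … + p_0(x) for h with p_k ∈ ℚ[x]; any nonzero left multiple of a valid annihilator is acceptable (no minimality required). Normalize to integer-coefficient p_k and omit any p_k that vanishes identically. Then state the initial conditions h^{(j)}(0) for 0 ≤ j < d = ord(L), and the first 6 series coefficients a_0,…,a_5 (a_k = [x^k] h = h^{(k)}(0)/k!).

f: a_k = 4, 0, -32, 0, 128/3, 0, …
g: a_k = 0, 6, -6, 8, -12, 96/5, …
L₀ := L_f ⊗_s L_g (sym. prod.), ord ≤ 4.
L = (2688 + 27648·x + 93184·x^2 + 131072·x^3 + 65536·x^4) + (896 + 5888·x + 12288·x^2 + 8192·x^3)·Dx + (408 + 3712·x + 11904·x^2 + 16384·x^3 + 8192·x^4)·Dx^2 + (56 + 368·x + 768·x^2 + 512·x^3)·Dx^3 + (15 + 124·x + 380·x^2 + 512·x^3 + 256·x^4)·Dx^4  (order 4).
h: a_k = 0, 24, -24, -160, 144, 384/5, …
ICs: h(0) = 0, h′(0) = 24, h′′(0) = -48, h′′′(0) = -960.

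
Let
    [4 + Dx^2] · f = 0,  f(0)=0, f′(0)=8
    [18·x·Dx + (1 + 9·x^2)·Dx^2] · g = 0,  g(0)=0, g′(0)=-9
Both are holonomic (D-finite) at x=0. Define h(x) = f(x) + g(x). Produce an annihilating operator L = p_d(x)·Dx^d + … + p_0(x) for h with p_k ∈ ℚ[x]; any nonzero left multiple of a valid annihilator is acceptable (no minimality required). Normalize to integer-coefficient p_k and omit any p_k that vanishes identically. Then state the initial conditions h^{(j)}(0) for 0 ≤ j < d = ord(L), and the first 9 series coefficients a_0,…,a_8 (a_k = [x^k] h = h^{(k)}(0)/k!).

f: a_k = 0, 8, 0, -16/3, 0, 16/15, 0, -32/315, 0, …
g: a_k = 0, -9, 0, 27, 0, -729/5, 0, 6561/7, 0, …
Weyl lclm of L_f,L_g ⇒ L₀ (ord ≤ 4).
L = (-3744·x + 37584·x^3 + 11664·x^5)·Dx + (-28 + 864·x^2 + 10692·x^4 + 5832·x^6)·Dx^2 + (-936·x + 9396·x^3 + 2916·x^5)·Dx^3 + (-7 + 216·x^2 + 2673·x^4 + 1458·x^6)·Dx^4  (order 4).
h: a_k = 0, -1, 0, 65/3, 0, -2171/15, 0, 295213/315, 0, …
ICs: h(0) = 0, h′(0) = -1, h′′(0) = 0, h′′′(0) = 130.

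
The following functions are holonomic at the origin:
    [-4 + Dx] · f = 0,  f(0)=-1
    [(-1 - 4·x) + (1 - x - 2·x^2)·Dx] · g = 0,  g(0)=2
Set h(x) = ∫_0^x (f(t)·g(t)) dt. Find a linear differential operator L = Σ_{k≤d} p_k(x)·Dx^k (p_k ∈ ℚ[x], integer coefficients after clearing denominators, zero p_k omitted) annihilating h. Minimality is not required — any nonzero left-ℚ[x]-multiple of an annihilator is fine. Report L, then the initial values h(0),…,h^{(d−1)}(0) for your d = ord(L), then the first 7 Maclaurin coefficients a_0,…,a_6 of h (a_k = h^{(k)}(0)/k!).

f: a_k = -1, -4, -8, -32/3, -32/3, -128/15, -256/45, …
g: a_k = 2, 2, 6, 10, 22, 42, 86, …
Product ⇒ symmetric product L₀, ord ≤ 1.
h=∫h₀ ⇒ L = L₀·Dx.
L = (5 - 8·x^2)·Dx + (-1 + x + 2·x^2)·Dx^2  (order 2).
h: a_k = 0, -2, -5, -10, -107/6, -458/15, -781/15, …
ICs: h(0) = 0, h′(0) = -2.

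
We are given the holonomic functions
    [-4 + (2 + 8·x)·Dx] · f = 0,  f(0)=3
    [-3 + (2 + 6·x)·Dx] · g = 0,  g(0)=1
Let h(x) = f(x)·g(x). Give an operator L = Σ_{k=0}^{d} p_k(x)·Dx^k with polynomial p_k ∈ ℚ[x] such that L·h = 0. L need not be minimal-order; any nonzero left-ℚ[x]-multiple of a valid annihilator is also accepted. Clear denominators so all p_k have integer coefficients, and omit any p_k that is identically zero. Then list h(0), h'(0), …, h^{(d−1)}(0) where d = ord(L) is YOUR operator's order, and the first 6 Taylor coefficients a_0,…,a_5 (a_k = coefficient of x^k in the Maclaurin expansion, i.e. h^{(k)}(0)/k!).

L = (-7 - 24·x) + (2 + 14·x + 24·x^2)·Dx  (order 1).
h: a_k = 3, 21/2, -3/8, 21/16, -591/128, 4179/256, …
ICs: h(0) = 3.

f: a_k = 3, 6, -6, 12, -30, 84, …
g: a_k = 1, 3/2, -9/8, 27/16, -405/128, 1701/256, …
Sym-product of L_f,L_g gives L₀ (≤ ord 1).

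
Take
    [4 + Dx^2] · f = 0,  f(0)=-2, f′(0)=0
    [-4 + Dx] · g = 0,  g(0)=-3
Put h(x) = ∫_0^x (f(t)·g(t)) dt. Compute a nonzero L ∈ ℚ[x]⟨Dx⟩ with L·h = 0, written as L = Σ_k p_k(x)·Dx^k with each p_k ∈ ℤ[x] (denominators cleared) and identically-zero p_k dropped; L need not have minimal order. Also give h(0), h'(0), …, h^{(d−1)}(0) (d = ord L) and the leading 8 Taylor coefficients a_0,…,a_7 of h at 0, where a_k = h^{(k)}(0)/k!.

L = 20·Dx - 8·Dx^2 + Dx^3  (order 3).
h: a_k = 0, 6, 12, 12, 4, -28/5, -152/15, -312/35, …
ICs: h(0) = 0, h′(0) = 6, h′′(0) = 24.

f: a_k = -2, 0, 4, 0, -4/3, 0, 8/45, 0, …
g: a_k = -3, -12, -24, -32, -32, -128/5, -256/15, -1024/105, …
Product ⇒ symmetric product L₀, ord ≤ 2.
∫: right-multiply L₀ by Dx.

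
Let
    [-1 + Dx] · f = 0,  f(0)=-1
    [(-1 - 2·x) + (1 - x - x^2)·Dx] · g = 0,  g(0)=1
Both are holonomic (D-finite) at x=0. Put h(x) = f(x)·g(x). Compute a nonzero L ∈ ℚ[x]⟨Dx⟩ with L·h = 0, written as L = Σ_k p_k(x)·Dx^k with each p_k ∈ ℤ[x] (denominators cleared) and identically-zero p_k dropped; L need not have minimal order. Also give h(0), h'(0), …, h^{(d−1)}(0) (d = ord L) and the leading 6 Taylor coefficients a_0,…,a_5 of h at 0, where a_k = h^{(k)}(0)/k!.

f: a_k = -1, -1, -1/2, -1/6, -1/24, -1/120, …
g: a_k = 1, 1, 2, 3, 5, 8, …
h₀=f·g: eliminate ⇒ L₀, order ≤ 1·1.
L = (2 + x - x^2) + (-1 + x + x^2)·Dx  (order 1).
h: a_k = -1, -2, -7/2, -17/3, -221/24, -893/60, …
ICs: h(0) = -1.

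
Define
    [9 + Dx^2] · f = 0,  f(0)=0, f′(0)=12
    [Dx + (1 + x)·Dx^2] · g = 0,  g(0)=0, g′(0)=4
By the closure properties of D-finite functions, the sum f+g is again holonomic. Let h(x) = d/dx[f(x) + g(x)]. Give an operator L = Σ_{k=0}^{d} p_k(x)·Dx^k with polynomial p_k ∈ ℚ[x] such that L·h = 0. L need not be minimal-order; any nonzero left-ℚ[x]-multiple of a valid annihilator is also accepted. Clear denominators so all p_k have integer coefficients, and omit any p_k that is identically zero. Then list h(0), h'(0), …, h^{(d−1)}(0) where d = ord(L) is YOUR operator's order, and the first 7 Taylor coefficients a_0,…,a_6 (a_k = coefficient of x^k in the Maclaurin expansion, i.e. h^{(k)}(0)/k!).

L = (135 + 162·x + 81·x^2) + (99 + 261·x + 243·x^2 + 81·x^3)·Dx + (15 + 18·x + 9·x^2)·Dx^2 + (11 + 29·x + 27·x^2 + 9·x^3)·Dx^3  (order 3).
h: a_k = 16, -4, -50, -4, 89/2, -4, -163/20, …
ICs: h(0) = 16, h′(0) = -4, h′′(0) = -100.

f: a_k = 0, 12, 0, -18, 0, 81/10, 0, …
g: a_k = 0, 4, -2, 4/3, -1, 4/5, -2/3, …
Weyl lclm of L_f,L_g ⇒ L₀ (ord ≤ 4).
Derive L from L₀ (diff closure).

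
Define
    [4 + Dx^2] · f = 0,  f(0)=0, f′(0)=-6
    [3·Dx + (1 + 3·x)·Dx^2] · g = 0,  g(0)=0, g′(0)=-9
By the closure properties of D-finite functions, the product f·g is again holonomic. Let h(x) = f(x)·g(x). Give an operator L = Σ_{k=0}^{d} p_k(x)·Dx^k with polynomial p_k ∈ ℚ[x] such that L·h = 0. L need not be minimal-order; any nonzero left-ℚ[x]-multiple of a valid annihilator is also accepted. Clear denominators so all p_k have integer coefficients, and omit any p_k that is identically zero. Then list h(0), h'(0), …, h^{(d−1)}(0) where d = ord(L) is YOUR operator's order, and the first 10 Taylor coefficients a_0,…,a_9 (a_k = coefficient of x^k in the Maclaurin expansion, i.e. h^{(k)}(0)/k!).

f: a_k = 0, -6, 0, 4, 0, -4/5, 0, 8/105, 0, -4/945, …
g: a_k = 0, -9, 27/2, -27, 243/4, -729/5, 729/2, -6561/7, 19683/8, -6561, …
f·g: L₀ = L_f ⊗_s L_g, ord ≤ 2·2.
L = (-1112 - 1248·x + 7344·x^2 + 27648·x^3 + 20736·x^4) + (-48 + 2160·x + 10368·x^2 + 10368·x^3)·Dx + (-250 + 240·x + 4968·x^2 + 13824·x^3 + 10368·x^4)·Dx^2 + (-12 + 540·x + 2592·x^2 + 2592·x^3)·Dx^3 + (7 + 138·x + 783·x^2 + 1728·x^3 + 1296·x^4)·Dx^4  (order 4).
h: a_k = 0, 0, 54, -81, 126, -621/2, 774, -9774/5, 35430/7, -373851/28, …
ICs: h(0) = 0, h′(0) = 0, h′′(0) = 108, h′′′(0) = -486.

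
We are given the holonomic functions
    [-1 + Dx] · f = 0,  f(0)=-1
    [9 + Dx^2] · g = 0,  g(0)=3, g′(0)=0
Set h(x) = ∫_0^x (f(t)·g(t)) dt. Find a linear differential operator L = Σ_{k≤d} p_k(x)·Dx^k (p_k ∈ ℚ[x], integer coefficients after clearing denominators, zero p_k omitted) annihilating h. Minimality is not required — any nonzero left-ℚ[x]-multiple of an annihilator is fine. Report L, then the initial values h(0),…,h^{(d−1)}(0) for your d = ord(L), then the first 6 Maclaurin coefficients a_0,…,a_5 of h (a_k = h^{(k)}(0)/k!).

f: a_k = -1, -1, -1/2, -1/6, -1/24, -1/120, …
g: a_k = 3, 0, -27/2, 0, 81/8, 0, …
Sym-product of L_f,L_g gives L₀ (≤ ord 2).
h=∫h₀ ⇒ L = L₀·Dx.
L = 10·Dx - 2·Dx^2 + Dx^3  (order 3).
h: a_k = 0, -3, -3/2, 4, 13/4, -7/10, …
ICs: h(0) = 0, h′(0) = -3, h′′(0) = -3.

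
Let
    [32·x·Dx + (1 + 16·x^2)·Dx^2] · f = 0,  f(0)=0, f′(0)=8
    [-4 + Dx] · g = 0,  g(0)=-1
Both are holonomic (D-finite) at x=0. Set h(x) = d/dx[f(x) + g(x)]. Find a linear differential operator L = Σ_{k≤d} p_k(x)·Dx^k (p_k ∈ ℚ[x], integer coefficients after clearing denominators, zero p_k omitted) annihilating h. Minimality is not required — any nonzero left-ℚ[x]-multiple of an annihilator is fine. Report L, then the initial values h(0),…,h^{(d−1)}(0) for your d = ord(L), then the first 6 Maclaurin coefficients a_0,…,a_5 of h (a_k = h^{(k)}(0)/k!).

L = (32 - 256·x - 512·x^2) + (-12 + 48·x + 64·x^2 - 256·x^3)·Dx + (1 + 4·x + 16·x^2 + 64·x^3)·Dx^2  (order 2).
h: a_k = 4, -16, -160, -128/3, 6016/3, -512/15, …
ICs: h(0) = 4, h′(0) = -16.

f: a_k = 0, 8, 0, -128/3, 0, 2048/5, …
g: a_k = -1, -4, -8, -32/3, -32/3, -128/15, …
Weyl lclm of L_f,L_g ⇒ L₀ (ord ≤ 3).
h₀' ⇒ L via d/dx closure of L₀.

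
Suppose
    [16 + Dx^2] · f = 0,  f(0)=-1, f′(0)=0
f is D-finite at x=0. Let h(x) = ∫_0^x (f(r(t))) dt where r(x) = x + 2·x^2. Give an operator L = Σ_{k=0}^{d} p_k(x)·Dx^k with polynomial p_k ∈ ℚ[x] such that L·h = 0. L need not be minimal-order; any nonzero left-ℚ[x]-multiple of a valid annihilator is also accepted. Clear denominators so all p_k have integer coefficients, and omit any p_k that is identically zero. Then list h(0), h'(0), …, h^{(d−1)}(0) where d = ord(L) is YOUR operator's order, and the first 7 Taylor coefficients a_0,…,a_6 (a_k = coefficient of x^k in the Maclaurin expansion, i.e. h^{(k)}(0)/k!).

L = (16 + 192·x + 768·x^2 + 1024·x^3)·Dx - 4·Dx^2 + (1 + 4·x)·Dx^3  (order 3).
h: a_k = 0, -1, 0, 8/3, 8, 64/15, -128/9, …
ICs: h(0) = 0, h′(0) = -1, h′′(0) = 0.

f: a_k = -1, 0, 8, 0, -32/3, 0, 256/45, …
L₀ from L_f via x↦r, Dx↦r'^{-1}Dx.
h=∫₀ˣh₀: take L = L₀·Dx.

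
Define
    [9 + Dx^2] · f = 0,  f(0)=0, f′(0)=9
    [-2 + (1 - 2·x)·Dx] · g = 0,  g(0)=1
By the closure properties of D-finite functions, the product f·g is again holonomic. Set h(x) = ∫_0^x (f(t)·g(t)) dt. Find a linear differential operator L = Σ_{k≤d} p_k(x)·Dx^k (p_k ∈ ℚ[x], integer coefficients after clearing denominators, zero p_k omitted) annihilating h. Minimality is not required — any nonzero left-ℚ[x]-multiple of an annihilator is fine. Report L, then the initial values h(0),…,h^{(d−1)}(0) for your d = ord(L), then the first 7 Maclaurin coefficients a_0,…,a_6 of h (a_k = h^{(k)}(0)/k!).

f: a_k = 0, 9, 0, -27/2, 0, 243/40, 0, …
g: a_k = 1, 2, 4, 8, 16, 32, 64, …
f·g: L₀ = L_f ⊗_s L_g, ord ≤ 2·1.
h=∫₀ˣh₀: take L = L₀·Dx.
L = (-9 + 18·x)·Dx + 4·Dx^2 + (-1 + 2·x)·Dx^3  (order 3).
h: a_k = 0, 0, 9/2, 6, 45/8, 9, 1281/80, …
ICs: h(0) = 0, h′(0) = 0, h′′(0) = 9.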